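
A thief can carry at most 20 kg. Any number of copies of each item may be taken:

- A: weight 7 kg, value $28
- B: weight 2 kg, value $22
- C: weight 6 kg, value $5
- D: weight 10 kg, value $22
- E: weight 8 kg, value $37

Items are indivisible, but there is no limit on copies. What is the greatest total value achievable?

$220

Best value-per-unit is B at 22/2, and filling with it alone uses weight 10×2=20. No mix of the others beats 10×22 = 220.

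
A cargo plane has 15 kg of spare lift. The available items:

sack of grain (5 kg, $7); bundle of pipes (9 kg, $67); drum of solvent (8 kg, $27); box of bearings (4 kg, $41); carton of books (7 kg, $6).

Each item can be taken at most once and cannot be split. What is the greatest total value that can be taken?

Check high-value combinations within 15 kg:
- bundle of pipes+box of bearings: weight 9+4=13, value 67+41=108
- sack of grain+bundle of pipes: weight 5+9=14, value 7+67=74
- drum of solvent+box of bearings: weight 8+4=12, value 27+41=68
- bundle of pipes: weight 9, value 67
Best: $108.

$108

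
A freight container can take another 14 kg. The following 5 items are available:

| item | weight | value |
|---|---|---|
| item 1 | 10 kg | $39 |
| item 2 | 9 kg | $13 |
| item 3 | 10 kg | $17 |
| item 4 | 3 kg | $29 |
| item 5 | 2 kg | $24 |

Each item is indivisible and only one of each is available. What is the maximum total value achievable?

Check high-value combinations within 14 kg:
- item 1+item 4: weight 10+3=13, value 39+29=68
- item 2+item 4+item 5: weight 9+3+2=14, value 13+29+24=66
- item 1+item 5: weight 10+2=12, value 39+24=63
- item 4+item 5: weight 3+2=5, value 29+24=53
Best: $68.

$68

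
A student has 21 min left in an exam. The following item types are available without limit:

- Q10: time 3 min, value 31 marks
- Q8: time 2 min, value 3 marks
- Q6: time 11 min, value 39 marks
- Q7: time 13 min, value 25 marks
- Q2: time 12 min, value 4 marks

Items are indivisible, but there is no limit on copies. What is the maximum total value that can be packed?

217 marks

Best value-per-unit is Q10 at 31/3, and filling with it alone uses time 7×3=21. No mix of the others beats 7×31 = 217.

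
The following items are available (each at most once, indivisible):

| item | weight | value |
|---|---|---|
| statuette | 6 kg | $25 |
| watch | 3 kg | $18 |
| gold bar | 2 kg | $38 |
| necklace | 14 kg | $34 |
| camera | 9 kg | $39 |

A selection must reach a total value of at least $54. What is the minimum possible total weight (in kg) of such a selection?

Subsets with value ≥ 54, sorted by total weight:
- watch+gold bar: weight 5, value 56
- statuette+gold bar: weight 8, value 63
Minimum weight: 5 kg.

5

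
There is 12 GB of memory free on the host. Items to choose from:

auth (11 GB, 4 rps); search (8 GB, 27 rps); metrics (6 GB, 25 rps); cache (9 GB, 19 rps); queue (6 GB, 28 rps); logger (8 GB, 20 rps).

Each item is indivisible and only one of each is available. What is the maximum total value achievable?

53 rps

Check high-value combinations within 12 GB:
- metrics+queue: memory 6+6=12, value 25+28=53
- queue: memory 6, value 28
- search: memory 8, value 27
- metrics: memory 6, value 25
Best: 53 rps.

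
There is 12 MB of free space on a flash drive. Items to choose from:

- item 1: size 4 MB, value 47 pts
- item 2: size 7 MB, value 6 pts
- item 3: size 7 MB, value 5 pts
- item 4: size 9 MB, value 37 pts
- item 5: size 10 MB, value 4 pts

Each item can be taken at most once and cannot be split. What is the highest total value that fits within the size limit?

53 pts

Check high-value combinations within 12 MB:
- item 1+item 2: size 4+7=11, value 47+6=53
- item 1+item 3: size 4+7=11, value 47+5=52
- item 1: size 4, value 47
- item 4: size 9, value 37
- item 2: size 7, value 6
Best: 53 pts.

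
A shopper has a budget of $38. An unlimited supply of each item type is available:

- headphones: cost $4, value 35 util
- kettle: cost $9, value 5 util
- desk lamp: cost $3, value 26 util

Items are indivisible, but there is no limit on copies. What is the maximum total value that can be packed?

332 util

Best value-per-unit is headphones at 35/4; filling with it alone gives 9×35 = 315.
Optimal mix: 8×headphones + 2×desk lamp → cost 38, value 332.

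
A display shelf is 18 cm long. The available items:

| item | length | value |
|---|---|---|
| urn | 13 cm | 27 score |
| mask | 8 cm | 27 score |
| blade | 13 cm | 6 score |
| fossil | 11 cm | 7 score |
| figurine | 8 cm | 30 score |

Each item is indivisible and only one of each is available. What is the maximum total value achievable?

This is a 0/1 knapsack; check combinations near the capacity.
- mask+figurine: length 8+8=16, value 27+30=57
- figurine: length 8, value 30
- mask: length 8, value 27
- urn: length 13, value 27
Best: 57 score.

57 score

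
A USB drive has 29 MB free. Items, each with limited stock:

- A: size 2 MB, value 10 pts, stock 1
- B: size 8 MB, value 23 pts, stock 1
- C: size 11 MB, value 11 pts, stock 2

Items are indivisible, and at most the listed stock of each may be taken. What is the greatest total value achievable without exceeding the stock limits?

44 pts

Top feasible selections:
- 1×A + 1×B + 1×C: size 21, value 44
- 1×B + 1×C: size 19, value 34
- 1×A + 1×B: size 10, value 33
Best: 44 pts.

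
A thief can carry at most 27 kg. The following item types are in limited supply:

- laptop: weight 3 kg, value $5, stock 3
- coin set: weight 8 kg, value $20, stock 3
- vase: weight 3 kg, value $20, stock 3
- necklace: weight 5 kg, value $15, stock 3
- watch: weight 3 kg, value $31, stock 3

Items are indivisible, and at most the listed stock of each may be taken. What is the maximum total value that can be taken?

Best selections within weight 27 and stock limits:
- 1×coin set + 3×vase + 3×watch: weight 26, value 173
- 1×laptop + 3×vase + 1×necklace + 3×watch: weight 26, value 173
- 3×vase + 1×necklace + 3×watch: weight 23, value 168
- 3×laptop + 3×vase + 3×watch: weight 27, value 168
Best: $173.

$173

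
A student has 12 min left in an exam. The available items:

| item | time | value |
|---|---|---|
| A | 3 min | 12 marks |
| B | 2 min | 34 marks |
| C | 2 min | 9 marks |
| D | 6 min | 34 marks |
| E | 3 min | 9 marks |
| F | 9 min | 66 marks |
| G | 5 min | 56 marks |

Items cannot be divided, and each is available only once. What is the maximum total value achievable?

111 marks

Check high-value combinations within 12 min:
- A+B+C+G: time 3+2+2+5=12, value 12+34+9+56=111
- B+C+E+G: time 2+2+3+5=12, value 34+9+9+56=108
- A+B+G: time 3+2+5=10, value 12+34+56=102
- B+F: time 2+9=11, value 34+66=100
- B+C+G: time 2+2+5=9, value 34+9+56=99
Best: 111 marks.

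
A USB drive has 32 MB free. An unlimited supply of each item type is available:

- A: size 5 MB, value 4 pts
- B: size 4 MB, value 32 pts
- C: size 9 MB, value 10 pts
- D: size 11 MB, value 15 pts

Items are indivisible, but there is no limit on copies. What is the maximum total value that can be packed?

Best value-per-unit is B at 32/4, and filling with it alone uses size 8×4=32. No mix of the others beats 8×32 = 256.

256 pts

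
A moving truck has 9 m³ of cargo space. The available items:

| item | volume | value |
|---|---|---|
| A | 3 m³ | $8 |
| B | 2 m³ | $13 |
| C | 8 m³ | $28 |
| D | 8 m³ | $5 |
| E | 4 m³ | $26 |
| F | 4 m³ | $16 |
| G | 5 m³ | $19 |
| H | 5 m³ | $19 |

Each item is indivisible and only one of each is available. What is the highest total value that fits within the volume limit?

$47

Check high-value combinations within 9 m³:
- A+B+E: volume 3+2+4=9, value 8+13+26=47
- E+G: volume 4+5=9, value 26+19=45
- E+H: volume 4+5=9, value 26+19=45
- E+F: volume 4+4=8, value 26+16=42
- B+E: volume 2+4=6, value 13+26=39
Best: $47.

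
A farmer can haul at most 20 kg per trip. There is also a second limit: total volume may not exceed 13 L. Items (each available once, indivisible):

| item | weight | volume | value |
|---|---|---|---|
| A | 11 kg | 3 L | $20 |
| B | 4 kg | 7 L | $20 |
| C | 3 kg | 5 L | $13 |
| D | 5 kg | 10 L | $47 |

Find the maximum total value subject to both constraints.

Feasible sets respecting both limits:
- A+D: weight 16, volume 13, value 67
- D: weight 5, volume 10, value 47
- A+B: weight 15, volume 10, value 40
Best: $67.

$67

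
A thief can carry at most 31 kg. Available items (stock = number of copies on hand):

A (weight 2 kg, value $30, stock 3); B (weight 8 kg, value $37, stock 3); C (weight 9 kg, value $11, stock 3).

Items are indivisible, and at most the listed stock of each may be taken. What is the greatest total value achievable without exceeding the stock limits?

$201

Best selections within weight 31 and stock limits:
- 3×A + 3×B: weight 30, value 201
- 3×A + 2×B + 1×C: weight 31, value 175
Best: $201.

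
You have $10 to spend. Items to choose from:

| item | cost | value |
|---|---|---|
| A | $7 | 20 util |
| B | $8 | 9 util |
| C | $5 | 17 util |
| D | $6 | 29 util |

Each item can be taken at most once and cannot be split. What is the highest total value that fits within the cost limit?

This is a 0/1 knapsack; check combinations near the capacity.
- D: cost 6, value 29
- A: cost 7, value 20
- C: cost 5, value 17
- B: cost 8, value 9
Best: 29 util.

29 util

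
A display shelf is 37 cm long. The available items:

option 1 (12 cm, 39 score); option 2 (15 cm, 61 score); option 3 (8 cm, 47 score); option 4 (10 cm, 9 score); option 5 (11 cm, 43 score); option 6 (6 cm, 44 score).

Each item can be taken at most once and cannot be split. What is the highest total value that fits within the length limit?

173 score

This is a 0/1 knapsack; check combinations near the capacity.
- option 1+option 3+option 5+option 6: length 12+8+11+6=37, value 39+47+43+44=173
- option 2+option 3+option 6: length 15+8+6=29, value 61+47+44=152
- option 2+option 3+option 5: length 15+8+11=34, value 61+47+43=151
- option 2+option 5+option 6: length 15+11+6=32, value 61+43+44=148
- option 1+option 2+option 3: length 12+15+8=35, value 39+61+47=147
Best: 173 score.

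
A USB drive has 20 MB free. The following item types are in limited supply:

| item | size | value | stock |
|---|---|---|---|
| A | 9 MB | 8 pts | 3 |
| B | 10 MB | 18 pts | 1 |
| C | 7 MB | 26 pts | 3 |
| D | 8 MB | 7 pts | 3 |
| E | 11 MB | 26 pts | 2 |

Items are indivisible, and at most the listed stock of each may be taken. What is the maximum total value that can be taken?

52 pts

Top feasible selections:
- 2×C: size 14, value 52
- 1×C + 1×E: size 18, value 52
- 1×B + 1×C: size 17, value 44
Best: 52 pts.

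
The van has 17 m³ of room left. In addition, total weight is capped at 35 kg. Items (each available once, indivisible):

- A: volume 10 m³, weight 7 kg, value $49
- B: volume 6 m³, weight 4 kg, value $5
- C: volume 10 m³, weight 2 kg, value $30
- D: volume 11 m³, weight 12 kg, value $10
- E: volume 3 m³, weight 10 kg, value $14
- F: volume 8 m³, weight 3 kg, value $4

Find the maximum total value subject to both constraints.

Feasible sets respecting both limits:
- A+E: volume 13, weight 17, value 63
- A+B: volume 16, weight 11, value 54
- A: volume 10, weight 7, value 49
- C+E: volume 13, weight 12, value 44
Best: $63.

$63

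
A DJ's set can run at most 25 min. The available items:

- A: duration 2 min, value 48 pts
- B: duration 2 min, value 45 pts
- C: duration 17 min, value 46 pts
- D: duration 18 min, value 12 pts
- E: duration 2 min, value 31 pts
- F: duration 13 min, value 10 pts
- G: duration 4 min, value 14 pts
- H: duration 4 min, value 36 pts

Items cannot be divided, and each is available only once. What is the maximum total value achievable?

Check high-value combinations within 25 min:
- A+B+C+H: duration 2+2+17+4=25, value 48+45+46+36=175
- A+B+E+G+H: duration 2+2+2+4+4=14, value 48+45+31+14+36=174
- A+B+C+E: duration 2+2+17+2=23, value 48+45+46+31=170
- A+B+E+F+H: duration 2+2+2+13+4=23, value 48+45+31+10+36=170
- A+C+E+H: duration 2+17+2+4=25, value 48+46+31+36=161
Best: 175 pts.

175 pts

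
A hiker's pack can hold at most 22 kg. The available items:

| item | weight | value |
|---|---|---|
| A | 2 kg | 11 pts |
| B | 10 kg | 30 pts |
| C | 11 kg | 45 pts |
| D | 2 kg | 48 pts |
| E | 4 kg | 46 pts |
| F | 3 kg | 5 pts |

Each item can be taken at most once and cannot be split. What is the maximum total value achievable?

Check high-value combinations within 22 kg:
- A+C+D+E+F: weight 2+11+2+4+3=22, value 11+45+48+46+5=155
- A+C+D+E: weight 2+11+2+4=19, value 11+45+48+46=150
- C+D+E+F: weight 11+2+4+3=20, value 45+48+46+5=144
Best: 155 pts.

155 pts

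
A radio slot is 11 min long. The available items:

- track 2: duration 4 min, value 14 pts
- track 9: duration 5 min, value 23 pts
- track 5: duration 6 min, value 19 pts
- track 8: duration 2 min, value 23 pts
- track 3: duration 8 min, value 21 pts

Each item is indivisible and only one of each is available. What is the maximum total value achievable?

Check high-value combinations within 11 min:
- track 2+track 9+track 8: duration 4+5+2=11, value 14+23+23=60
- track 9+track 8: duration 5+2=7, value 23+23=46
- track 8+track 3: duration 2+8=10, value 23+21=44
Best: 60 pts.

60 pts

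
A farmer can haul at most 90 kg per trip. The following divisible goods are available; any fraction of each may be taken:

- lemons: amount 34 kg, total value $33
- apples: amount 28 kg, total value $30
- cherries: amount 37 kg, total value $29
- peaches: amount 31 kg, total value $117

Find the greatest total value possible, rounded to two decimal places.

Take in order of value per unit:
- peaches (117/31 per unit): all 31 → value 117, running total 117.00
- apples (30/28 per unit): all 28 → value 30, running total 147.00
- lemons (33/34 per unit): 31 of 34 → value 31×33/34 = 30.0882, running total 177.09
Total 177.09.

177.09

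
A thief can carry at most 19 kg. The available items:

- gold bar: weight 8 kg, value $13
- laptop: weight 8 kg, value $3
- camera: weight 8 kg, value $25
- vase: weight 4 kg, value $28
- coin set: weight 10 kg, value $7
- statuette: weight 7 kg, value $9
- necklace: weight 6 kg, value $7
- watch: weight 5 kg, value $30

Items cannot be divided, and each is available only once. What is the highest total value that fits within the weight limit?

This is a 0/1 knapsack; check combinations near the capacity.
- camera+vase+watch: weight 8+4+5=17, value 25+28+30=83
- gold bar+vase+watch: weight 8+4+5=17, value 13+28+30=71
- vase+statuette+watch: weight 4+7+5=16, value 28+9+30=67
- vase+necklace+watch: weight 4+6+5=15, value 28+7+30=65
Best: $83.

$83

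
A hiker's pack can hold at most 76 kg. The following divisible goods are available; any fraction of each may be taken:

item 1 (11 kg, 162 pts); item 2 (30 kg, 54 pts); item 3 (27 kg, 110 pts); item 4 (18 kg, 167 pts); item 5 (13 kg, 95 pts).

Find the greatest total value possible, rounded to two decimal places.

Take in order of value per unit:
- item 1 (162/11 per unit): all 11 → value 162, running total 162.00
- item 4 (167/18 per unit): all 18 → value 167, running total 329.00
- item 5 (95/13 per unit): all 13 → value 95, running total 424.00
- item 3 (110/27 per unit): all 27 → value 110, running total 534.00
- item 2 (54/30 per unit): 7 of 30 → value 7×54/30 = 12.6000, running total 546.60
Total 546.60.

546.60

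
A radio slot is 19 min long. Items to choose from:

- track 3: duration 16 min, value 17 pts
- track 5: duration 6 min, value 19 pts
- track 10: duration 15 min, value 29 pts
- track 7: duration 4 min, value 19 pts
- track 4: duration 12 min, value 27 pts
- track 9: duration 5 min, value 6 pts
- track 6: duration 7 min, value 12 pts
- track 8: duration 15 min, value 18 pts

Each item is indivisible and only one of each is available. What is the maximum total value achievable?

50 pts

This is a 0/1 knapsack; check combinations near the capacity.
- track 5+track 7+track 6: duration 6+4+7=17, value 19+19+12=50
- track 10+track 7: duration 15+4=19, value 29+19=48
- track 7+track 4: duration 4+12=16, value 19+27=46
Best: 50 pts.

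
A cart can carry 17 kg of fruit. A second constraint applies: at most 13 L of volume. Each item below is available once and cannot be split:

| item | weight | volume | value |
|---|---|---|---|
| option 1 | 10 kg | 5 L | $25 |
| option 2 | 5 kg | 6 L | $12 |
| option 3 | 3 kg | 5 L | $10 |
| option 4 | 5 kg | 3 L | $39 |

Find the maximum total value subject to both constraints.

Feasible sets respecting both limits:
- option 1+option 4: weight 15, volume 8, value 64
- option 2+option 4: weight 10, volume 9, value 51
- option 3+option 4: weight 8, volume 8, value 49
Best: $64.

$64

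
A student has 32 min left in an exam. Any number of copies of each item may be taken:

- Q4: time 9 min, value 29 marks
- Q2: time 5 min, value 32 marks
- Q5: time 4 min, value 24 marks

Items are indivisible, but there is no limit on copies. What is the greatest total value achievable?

Best value-per-unit is Q2 at 32/5; filling with it alone gives 6×32 = 192.
Optimal mix: 4×Q2 + 3×Q5 → time 32, value 200.

200 marks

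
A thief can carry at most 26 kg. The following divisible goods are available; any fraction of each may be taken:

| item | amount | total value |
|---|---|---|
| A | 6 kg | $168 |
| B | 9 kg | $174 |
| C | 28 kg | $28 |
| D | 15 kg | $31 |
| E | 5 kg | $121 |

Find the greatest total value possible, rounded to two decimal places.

475.40

Take in order of value per unit:
- A (168/6 per unit): all 6 → value 168, running total 168.00
- E (121/5 per unit): all 5 → value 121, running total 289.00
- B (174/9 per unit): all 9 → value 174, running total 463.00
- D (31/15 per unit): 6 of 15 → value 6×31/15 = 12.4000, running total 475.40
Total 475.40.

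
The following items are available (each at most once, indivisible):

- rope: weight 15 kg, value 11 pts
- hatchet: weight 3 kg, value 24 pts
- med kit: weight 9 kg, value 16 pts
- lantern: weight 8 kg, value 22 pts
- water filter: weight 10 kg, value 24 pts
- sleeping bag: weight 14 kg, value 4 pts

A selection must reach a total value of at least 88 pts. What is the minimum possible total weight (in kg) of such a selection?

Subsets with value ≥ 88, sorted by total weight:
- hatchet+med kit+lantern+water filter+sleeping bag: weight 44, value 90
- rope+hatchet+med kit+lantern+water filter: weight 45, value 97
Minimum weight: 44 kg.

44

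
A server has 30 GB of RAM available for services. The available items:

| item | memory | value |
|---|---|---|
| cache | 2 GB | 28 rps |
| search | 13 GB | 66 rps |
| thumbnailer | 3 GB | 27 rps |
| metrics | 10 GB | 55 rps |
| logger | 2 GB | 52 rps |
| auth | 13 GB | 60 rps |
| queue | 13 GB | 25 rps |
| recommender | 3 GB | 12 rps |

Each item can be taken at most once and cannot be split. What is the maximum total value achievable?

228 rps

Check high-value combinations within 30 GB:
- cache+search+thumbnailer+metrics+logger: memory 2+13+3+10+2=30, value 28+66+27+55+52=228
- cache+thumbnailer+metrics+logger+auth: memory 2+3+10+2+13=30, value 28+27+55+52+60=222
- cache+search+metrics+logger+recommender: memory 2+13+10+2+3=30, value 28+66+55+52+12=213
- cache+metrics+logger+auth+recommender: memory 2+10+2+13+3=30, value 28+55+52+60+12=207
Best: 228 rps.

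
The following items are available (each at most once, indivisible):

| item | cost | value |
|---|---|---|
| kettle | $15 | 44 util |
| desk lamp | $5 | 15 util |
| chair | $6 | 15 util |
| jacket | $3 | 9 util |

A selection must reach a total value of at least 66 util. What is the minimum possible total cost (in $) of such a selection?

23

Subsets with value ≥ 66, sorted by total cost:
- kettle+desk lamp+jacket: cost 23, value 68
- kettle+chair+jacket: cost 24, value 68
Minimum cost: 23 $.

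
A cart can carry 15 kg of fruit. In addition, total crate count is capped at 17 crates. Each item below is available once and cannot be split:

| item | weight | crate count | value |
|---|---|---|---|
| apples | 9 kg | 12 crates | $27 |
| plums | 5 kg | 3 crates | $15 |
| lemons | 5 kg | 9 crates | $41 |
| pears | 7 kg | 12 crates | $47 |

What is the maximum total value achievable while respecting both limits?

Feasible sets respecting both limits:
- plums+pears: weight 12, crate count 15, value 62
- plums+lemons: weight 10, crate count 12, value 56
- pears: weight 7, crate count 12, value 47
Best: $62.

$62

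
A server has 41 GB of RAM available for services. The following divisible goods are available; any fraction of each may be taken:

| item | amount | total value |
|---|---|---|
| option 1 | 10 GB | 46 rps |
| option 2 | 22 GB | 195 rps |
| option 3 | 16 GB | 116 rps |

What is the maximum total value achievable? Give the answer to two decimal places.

324.80

Take in order of value per unit:
- option 2 (195/22 per unit): all 22 → value 195, running total 195.00
- option 3 (116/16 per unit): all 16 → value 116, running total 311.00
- option 1 (46/10 per unit): 3 of 10 → value 3×46/10 = 13.8000, running total 324.80
Total 324.80.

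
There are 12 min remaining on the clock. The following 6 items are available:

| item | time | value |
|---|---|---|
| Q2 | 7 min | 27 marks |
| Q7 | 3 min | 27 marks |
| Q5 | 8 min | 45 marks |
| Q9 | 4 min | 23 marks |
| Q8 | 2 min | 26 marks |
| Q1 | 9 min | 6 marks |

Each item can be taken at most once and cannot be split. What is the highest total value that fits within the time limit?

Check high-value combinations within 12 min:
- Q2+Q7+Q8: time 7+3+2=12, value 27+27+26=80
- Q7+Q9+Q8: time 3+4+2=9, value 27+23+26=76
- Q7+Q5: time 3+8=11, value 27+45=72
Best: 80 marks.

80 marks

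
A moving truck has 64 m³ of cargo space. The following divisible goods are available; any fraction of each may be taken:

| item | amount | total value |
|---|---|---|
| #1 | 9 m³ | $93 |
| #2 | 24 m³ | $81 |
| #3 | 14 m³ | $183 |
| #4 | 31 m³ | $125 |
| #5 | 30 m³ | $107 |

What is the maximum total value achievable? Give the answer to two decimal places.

Take in order of value per unit:
- #3 (183/14 per unit): all 14 → value 183, running total 183.00
- #1 (93/9 per unit): all 9 → value 93, running total 276.00
- #4 (125/31 per unit): all 31 → value 125, running total 401.00
- #5 (107/30 per unit): 10 of 30 → value 10×107/30 = 35.6667, running total 436.67
Total 436.67.

436.67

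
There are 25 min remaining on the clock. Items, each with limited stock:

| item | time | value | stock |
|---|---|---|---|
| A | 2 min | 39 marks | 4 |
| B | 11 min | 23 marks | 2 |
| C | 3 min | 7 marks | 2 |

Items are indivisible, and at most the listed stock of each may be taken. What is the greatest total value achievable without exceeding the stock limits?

193 marks

Best selections within time 25 and stock limits:
- 4×A + 1×B + 2×C: time 25, value 193
- 4×A + 1×B + 1×C: time 22, value 186
- 4×A + 1×B: time 19, value 179
Best: 193 marks.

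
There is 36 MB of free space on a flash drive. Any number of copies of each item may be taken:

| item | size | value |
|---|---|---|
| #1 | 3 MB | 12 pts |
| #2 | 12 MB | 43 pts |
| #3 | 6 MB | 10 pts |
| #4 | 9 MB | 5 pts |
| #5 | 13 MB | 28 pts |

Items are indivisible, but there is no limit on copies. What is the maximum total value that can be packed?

144 pts

Best value-per-unit is #1 at 12/3, and filling with it alone uses size 12×3=36. No mix of the others beats 12×12 = 144.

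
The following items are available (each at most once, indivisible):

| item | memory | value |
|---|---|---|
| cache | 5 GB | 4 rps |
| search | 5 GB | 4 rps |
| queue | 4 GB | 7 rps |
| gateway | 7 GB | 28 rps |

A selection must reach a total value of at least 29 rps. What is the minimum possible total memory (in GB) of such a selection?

Subsets with value ≥ 29, sorted by total memory:
- queue+gateway: memory 11, value 35
- cache+gateway: memory 12, value 32
- search+gateway: memory 12, value 32
- cache+queue+gateway: memory 16, value 39
Minimum memory: 11 GB.

11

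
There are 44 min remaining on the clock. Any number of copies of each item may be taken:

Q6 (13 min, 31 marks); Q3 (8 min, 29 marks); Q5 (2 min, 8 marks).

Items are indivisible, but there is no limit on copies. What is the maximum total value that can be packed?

176 marks

Best value-per-unit is Q5 at 8/2, and filling with it alone uses time 22×2=44. No mix of the others beats 22×8 = 176.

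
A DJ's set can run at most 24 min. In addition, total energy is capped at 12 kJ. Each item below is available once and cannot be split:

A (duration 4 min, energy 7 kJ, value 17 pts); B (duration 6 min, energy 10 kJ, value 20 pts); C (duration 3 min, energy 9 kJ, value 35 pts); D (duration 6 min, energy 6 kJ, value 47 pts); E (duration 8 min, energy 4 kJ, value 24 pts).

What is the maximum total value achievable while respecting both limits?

71 pts

Feasible sets respecting both limits:
- D+E: duration 14, energy 10, value 71
- D: duration 6, energy 6, value 47
- A+E: duration 12, energy 11, value 41
Best: 71 pts.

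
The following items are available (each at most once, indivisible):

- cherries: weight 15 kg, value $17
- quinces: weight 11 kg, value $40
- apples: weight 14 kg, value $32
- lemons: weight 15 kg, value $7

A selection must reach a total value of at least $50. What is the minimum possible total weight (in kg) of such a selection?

25

Subsets with value ≥ 50, sorted by total weight:
- quinces+apples: weight 25, value 72
- cherries+quinces: weight 26, value 57
- cherries+quinces+apples: weight 40, value 89
- quinces+apples+lemons: weight 40, value 79
Minimum weight: 25 kg.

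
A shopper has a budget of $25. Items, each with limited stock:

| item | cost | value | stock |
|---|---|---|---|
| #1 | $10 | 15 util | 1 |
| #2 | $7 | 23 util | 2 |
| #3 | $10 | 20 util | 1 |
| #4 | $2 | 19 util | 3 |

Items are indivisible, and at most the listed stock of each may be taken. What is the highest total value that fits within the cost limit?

Top feasible selections:
- 2×#2 + 3×#4: cost 20, value 103
- 1×#2 + 1×#3 + 3×#4: cost 23, value 100
Best: 103 util.

103 util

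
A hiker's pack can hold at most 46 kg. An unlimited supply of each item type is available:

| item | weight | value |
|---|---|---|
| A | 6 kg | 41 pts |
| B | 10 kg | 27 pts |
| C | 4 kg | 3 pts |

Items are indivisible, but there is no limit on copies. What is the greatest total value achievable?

Best value-per-unit is A at 41/6; filling with it alone gives 7×41 = 287.
Optimal mix: 7×A + 1×C → weight 46, value 290.

290 pts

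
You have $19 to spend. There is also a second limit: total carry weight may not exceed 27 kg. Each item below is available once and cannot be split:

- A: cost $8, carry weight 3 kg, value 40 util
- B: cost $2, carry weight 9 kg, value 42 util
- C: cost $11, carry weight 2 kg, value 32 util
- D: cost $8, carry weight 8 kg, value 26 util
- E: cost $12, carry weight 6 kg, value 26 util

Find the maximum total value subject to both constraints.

Feasible sets respecting both limits:
- A+B+D: cost 18, carry weight 20, value 108
- A+B: cost 10, carry weight 12, value 82
- B+C: cost 13, carry weight 11, value 74
- A+C: cost 19, carry weight 5, value 72
Best: 108 util.

108 util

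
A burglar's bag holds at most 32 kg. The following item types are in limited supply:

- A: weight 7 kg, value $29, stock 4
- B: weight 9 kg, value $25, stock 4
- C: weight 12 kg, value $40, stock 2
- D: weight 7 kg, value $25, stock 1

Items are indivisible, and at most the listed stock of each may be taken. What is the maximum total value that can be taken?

$116

Best selections within weight 32 and stock limits:
- 4×A: weight 28, value 116
- 3×A + 1×D: weight 28, value 112
Best: $116.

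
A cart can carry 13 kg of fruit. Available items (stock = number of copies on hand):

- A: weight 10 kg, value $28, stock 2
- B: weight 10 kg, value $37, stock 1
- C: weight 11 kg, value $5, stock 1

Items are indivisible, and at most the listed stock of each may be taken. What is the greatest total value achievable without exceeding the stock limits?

$37

Best selections within weight 13 and stock limits:
- 1×B: weight 10, value 37
- 1×A: weight 10, value 28
Best: $37.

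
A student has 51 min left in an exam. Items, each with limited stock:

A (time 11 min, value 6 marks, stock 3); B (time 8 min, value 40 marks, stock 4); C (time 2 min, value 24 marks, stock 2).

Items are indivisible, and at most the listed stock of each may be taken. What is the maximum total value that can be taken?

214 marks

Best selections within time 51 and stock limits:
- 1×A + 4×B + 2×C: time 47, value 214
- 4×B + 2×C: time 36, value 208
Best: 214 marks.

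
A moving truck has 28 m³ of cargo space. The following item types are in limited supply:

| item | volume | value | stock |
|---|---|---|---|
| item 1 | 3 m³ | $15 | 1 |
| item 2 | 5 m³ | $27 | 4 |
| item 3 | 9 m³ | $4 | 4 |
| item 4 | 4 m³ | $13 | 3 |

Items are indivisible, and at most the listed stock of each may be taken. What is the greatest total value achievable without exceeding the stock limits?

Best selections within volume 28 and stock limits:
- 1×item 1 + 4×item 2 + 1×item 4: volume 27, value 136
- 4×item 2 + 2×item 4: volume 28, value 134
- 1×item 1 + 4×item 2: volume 23, value 123
Best: $136.

$136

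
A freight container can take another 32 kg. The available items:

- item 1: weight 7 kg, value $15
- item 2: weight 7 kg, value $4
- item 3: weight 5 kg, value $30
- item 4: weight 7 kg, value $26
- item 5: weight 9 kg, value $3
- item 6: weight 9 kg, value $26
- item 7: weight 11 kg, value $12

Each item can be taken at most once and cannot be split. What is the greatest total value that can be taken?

$97

This is a 0/1 knapsack; check combinations near the capacity.
- item 1+item 3+item 4+item 6: weight 7+5+7+9=28, value 15+30+26+26=97
- item 3+item 4+item 6+item 7: weight 5+7+9+11=32, value 30+26+26+12=94
- item 2+item 3+item 4+item 6: weight 7+5+7+9=28, value 4+30+26+26=86
- item 3+item 4+item 5+item 6: weight 5+7+9+9=30, value 30+26+3+26=85
- item 1+item 3+item 4+item 7: weight 7+5+7+11=30, value 15+30+26+12=83
Best: $97.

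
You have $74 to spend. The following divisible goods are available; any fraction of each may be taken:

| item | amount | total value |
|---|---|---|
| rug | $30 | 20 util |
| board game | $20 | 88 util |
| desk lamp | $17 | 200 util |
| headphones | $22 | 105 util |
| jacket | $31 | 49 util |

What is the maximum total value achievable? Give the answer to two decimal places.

Take in order of value per unit:
- desk lamp (200/17 per unit): all 17 → value 200, running total 200.00
- headphones (105/22 per unit): all 22 → value 105, running total 305.00
- board game (88/20 per unit): all 20 → value 88, running total 393.00
- jacket (49/31 per unit): 15 of 31 → value 15×49/31 = 23.7097, running total 416.71
Total 416.71.

416.71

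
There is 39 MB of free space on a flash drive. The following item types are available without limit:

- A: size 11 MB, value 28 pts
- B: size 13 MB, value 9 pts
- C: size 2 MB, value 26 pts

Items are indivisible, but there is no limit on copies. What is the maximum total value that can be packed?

494 pts

Best value-per-unit is C at 26/2, and filling with it alone uses size 19×2=38. No mix of the others beats 19×26 = 494.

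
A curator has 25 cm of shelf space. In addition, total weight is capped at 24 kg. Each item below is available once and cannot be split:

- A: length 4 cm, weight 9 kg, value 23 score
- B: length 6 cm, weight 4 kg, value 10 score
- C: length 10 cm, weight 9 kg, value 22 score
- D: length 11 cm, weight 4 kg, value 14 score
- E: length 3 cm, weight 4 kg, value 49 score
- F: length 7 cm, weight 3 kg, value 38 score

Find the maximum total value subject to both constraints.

124 score

Feasible sets respecting both limits:
- A+D+E+F: length 25, weight 20, value 124
- A+B+E+F: length 20, weight 20, value 120
- A+E+F: length 14, weight 16, value 110
Best: 124 score.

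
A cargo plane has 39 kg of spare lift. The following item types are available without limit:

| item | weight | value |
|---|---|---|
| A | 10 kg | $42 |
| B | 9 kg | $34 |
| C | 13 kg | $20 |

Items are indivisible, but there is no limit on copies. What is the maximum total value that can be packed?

Best value-per-unit is A at 42/10; filling with it alone gives 3×42 = 126.
Optimal mix: 3×A + 1×B → weight 39, value 160.

$160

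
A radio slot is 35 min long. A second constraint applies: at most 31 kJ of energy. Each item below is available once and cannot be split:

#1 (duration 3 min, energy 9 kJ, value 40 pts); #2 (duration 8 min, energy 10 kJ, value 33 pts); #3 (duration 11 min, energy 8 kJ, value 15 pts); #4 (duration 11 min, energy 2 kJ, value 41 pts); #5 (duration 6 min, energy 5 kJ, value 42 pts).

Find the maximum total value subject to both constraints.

156 pts

Feasible sets respecting both limits:
- #1+#2+#4+#5: duration 28, energy 26, value 156
- #1+#3+#4+#5: duration 31, energy 24, value 138
- #1+#2+#3+#4: duration 33, energy 29, value 129
- #1+#4+#5: duration 20, energy 16, value 123
Best: 156 pts.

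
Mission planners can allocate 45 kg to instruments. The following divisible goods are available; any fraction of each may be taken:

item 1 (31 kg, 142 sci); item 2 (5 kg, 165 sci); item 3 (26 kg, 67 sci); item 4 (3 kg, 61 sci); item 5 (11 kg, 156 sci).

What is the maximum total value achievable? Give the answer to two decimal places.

501.10

Take in order of value per unit:
- item 2 (165/5 per unit): all 5 → value 165, running total 165.00
- item 4 (61/3 per unit): all 3 → value 61, running total 226.00
- item 5 (156/11 per unit): all 11 → value 156, running total 382.00
- item 1 (142/31 per unit): 26 of 31 → value 26×142/31 = 119.0968, running total 501.10
Total 501.10.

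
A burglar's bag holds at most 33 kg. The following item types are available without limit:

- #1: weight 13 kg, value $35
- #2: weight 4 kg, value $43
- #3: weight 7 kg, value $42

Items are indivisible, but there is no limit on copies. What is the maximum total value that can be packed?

Best value-per-unit is #2 at 43/4, and filling with it alone uses weight 8×4=32. No mix of the others beats 8×43 = 344.

$344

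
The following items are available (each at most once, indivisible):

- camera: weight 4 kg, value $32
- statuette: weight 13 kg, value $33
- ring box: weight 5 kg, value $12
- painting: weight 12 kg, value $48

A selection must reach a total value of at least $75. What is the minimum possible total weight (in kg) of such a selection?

Subsets with value ≥ 75, sorted by total weight:
- camera+painting: weight 16, value 80
- camera+ring box+painting: weight 21, value 92
Minimum weight: 16 kg.

16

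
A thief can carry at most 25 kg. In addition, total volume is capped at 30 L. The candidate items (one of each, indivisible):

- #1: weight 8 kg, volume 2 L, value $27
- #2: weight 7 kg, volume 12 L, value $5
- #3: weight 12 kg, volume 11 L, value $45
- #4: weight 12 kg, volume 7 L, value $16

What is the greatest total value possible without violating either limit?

$72

Feasible sets respecting both limits:
- #1+#3: weight 20, volume 13, value 72
- #3+#4: weight 24, volume 18, value 61
- #2+#3: weight 19, volume 23, value 50
- #3: weight 12, volume 11, value 45
Best: $72.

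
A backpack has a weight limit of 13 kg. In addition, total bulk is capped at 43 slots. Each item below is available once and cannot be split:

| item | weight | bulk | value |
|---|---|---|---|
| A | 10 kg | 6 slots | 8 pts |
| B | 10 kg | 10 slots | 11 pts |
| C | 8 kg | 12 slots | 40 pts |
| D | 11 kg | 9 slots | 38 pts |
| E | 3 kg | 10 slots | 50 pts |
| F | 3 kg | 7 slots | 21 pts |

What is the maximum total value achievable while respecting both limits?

90 pts

Feasible sets respecting both limits:
- C+E: weight 11, bulk 22, value 90
- E+F: weight 6, bulk 17, value 71
- B+E: weight 13, bulk 20, value 61
- C+F: weight 11, bulk 19, value 61
Best: 90 pts.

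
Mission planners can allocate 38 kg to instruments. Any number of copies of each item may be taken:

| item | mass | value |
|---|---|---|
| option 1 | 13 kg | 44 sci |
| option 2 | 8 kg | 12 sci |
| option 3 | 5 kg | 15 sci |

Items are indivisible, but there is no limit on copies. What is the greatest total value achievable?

119 sci

Best value-per-unit is option 1 at 44/13; filling with it alone gives 2×44 = 88.
Optimal mix: 1×option 1 + 5×option 3 → mass 38, value 119.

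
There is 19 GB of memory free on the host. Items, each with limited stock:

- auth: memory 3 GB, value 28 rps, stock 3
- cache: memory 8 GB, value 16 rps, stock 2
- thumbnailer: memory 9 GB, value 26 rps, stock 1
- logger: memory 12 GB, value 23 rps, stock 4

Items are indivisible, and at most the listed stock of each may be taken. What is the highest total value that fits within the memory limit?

Top feasible selections:
- 3×auth + 1×thumbnailer: memory 18, value 110
- 3×auth + 1×cache: memory 17, value 100
- 3×auth: memory 9, value 84
- 2×auth + 1×thumbnailer: memory 15, value 82
Best: 110 rps.

110 rps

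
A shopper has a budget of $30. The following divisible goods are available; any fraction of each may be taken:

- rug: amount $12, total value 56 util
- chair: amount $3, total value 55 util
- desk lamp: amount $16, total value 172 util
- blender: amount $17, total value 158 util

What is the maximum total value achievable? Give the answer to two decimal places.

329.24

Take in order of value per unit:
- chair (55/3 per unit): all 3 → value 55, running total 55.00
- desk lamp (172/16 per unit): all 16 → value 172, running total 227.00
- blender (158/17 per unit): 11 of 17 → value 11×158/17 = 102.2353, running total 329.24
Total 329.24.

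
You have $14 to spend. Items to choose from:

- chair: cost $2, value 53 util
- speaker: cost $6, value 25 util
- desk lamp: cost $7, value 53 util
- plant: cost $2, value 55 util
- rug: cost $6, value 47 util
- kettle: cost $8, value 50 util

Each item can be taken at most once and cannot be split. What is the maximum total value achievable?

161 util

This is a 0/1 knapsack; check combinations near the capacity.
- chair+desk lamp+plant: cost 2+7+2=11, value 53+53+55=161
- chair+plant+kettle: cost 2+2+8=12, value 53+55+50=158
- chair+plant+rug: cost 2+2+6=10, value 53+55+47=155
- chair+speaker+plant: cost 2+6+2=10, value 53+25+55=133
- speaker+plant+rug: cost 6+2+6=14, value 25+55+47=127
Best: 161 util.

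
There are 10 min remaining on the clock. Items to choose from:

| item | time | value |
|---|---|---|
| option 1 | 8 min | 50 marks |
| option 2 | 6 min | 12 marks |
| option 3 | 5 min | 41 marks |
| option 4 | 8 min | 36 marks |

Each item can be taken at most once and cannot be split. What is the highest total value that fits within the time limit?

Check high-value combinations within 10 min:
- option 1: time 8, value 50
- option 3: time 5, value 41
- option 4: time 8, value 36
Best: 50 marks.

50 marks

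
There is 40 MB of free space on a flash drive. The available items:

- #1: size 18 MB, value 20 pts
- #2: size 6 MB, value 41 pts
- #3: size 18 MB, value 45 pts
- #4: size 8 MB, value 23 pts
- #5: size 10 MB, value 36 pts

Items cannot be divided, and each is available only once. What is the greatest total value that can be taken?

122 pts

Check high-value combinations within 40 MB:
- #2+#3+#5: size 6+18+10=34, value 41+45+36=122
- #2+#3+#4: size 6+18+8=32, value 41+45+23=109
- #3+#4+#5: size 18+8+10=36, value 45+23+36=104
Best: 122 pts.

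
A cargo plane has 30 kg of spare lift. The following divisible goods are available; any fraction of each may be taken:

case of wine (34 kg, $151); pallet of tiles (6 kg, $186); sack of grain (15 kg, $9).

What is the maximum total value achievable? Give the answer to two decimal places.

Take in order of value per unit:
- pallet of tiles (186/6 per unit): all 6 → value 186, running total 186.00
- case of wine (151/34 per unit): 24 of 34 → value 24×151/34 = 106.5882, running total 292.59
Total 292.59.

292.59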